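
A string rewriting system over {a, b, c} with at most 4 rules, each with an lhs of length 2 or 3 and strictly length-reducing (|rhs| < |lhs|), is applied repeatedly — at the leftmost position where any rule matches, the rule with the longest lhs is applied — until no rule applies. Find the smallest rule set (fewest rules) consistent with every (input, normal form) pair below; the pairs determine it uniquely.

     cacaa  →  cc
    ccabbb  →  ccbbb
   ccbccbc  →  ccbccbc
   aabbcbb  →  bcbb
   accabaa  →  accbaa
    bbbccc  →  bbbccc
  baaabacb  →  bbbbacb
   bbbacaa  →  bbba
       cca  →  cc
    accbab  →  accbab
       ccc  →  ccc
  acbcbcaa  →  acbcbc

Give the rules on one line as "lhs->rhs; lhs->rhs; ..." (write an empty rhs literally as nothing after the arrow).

  | cacaa => ccaa => cca => cc
  | ccabbb => ccbbb
  | ccbccbc
  | aabbcbb => bcbb

aaa->bb; aab->; aca->; ca->c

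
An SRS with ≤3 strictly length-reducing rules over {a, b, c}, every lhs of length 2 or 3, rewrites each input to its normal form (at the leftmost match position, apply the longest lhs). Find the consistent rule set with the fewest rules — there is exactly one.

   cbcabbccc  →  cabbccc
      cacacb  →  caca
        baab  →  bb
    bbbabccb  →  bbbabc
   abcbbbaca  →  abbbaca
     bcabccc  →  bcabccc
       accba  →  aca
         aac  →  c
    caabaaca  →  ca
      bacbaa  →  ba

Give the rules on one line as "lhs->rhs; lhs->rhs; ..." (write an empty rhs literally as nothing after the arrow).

  | cbcabbccc => cabbccc
  | cacacb => caca
  | baab => bb
  | bbbabccb => bbbabc

aa->; cb->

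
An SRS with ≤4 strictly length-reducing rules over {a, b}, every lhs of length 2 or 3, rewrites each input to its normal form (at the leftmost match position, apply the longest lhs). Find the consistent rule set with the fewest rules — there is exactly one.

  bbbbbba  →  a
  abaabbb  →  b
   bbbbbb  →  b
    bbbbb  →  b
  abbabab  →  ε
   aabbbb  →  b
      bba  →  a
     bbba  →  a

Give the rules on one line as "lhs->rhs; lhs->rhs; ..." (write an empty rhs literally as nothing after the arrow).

ab->; ba->a; bb->b

  | bbbbbba => bbbbba => bbbba => bbba => bba => ba => a
  | abaabbb => aabbb => abb => b
  | bbbbbb => bbbbb => bbbb => bbb => bb => b
  | bbbbb => bbbb => bbb => bb => b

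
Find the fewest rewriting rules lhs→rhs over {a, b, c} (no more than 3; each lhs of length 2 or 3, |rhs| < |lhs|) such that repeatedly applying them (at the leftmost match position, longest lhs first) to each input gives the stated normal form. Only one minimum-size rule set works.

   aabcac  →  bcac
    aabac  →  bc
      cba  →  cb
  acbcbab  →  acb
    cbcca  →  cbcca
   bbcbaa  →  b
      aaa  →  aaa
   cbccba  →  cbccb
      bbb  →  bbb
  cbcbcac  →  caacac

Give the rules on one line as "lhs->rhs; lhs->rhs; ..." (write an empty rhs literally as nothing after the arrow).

ab->b; ba->b; bcb->aa

  | aabcac => abcac => bcac
  | aabac => abac => bac => bc
  | cba => cb
  | acbcbab => acaaab => acaab => acab => acb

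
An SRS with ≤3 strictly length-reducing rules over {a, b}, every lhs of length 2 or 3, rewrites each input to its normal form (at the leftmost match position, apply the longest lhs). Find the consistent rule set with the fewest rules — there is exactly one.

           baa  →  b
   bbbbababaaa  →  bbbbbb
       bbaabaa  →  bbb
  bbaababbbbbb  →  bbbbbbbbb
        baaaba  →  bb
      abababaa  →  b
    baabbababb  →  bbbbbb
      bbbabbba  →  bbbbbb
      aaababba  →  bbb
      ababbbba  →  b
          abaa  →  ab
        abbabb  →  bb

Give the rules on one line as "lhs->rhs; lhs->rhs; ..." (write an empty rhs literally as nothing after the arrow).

aaa->; abb->aa; ba->b

  | baa => ba => b
  | bbbbababaaa => bbbbbabaaa => bbbbbbaaa => bbbbbbaa => bbbbbba => bbbbbb
  | bbaabaa => bbabaa => bbbaa => bbba => bbb
  | bbaababbbbbb => bbababbbbbb => bbbabbbbbb => bbbbbbbbb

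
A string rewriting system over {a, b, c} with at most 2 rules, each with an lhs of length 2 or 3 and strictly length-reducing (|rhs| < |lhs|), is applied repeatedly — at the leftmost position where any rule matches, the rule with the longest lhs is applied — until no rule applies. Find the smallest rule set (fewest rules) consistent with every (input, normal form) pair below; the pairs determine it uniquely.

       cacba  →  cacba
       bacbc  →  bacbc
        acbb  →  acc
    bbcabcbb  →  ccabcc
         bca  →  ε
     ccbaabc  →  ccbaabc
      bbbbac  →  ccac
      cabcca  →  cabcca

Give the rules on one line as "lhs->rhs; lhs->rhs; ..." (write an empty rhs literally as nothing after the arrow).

  | cacba
  | bacbc
  | acbb => acc
  | bbcabcbb => ccabcbb => ccabcc

bb->c; bca->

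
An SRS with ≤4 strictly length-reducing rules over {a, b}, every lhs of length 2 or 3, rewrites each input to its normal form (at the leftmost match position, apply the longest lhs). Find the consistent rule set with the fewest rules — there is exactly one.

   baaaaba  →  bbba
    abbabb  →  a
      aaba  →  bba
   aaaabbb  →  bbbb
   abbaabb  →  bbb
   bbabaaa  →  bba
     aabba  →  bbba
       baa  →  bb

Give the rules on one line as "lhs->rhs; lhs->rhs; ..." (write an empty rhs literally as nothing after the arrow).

aa->b; aaa->a; ab->a; aba->a

  | baaaaba => baaba => bbba
  | abbabb => ababb => abb => ab => a
  | aaba => bba
  | aaaabbb => aabbb => bbbb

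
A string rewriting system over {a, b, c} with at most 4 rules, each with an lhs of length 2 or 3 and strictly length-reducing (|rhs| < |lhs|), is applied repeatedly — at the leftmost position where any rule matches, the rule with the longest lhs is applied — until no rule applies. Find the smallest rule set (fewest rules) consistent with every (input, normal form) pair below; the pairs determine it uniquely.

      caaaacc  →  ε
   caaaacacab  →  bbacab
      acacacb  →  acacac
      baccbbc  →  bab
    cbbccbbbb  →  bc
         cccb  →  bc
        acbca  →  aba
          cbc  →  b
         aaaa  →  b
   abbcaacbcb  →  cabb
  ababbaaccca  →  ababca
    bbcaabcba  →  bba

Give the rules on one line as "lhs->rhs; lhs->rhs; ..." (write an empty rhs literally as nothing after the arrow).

aa->c; bbc->; cb->c; cc->b

  | caaaacc => ccaacc => baacc => bccc => bbc => ε
  | caaaacacab => ccaacacab => baacacab => bccacab => bbacab
  | acacacb => acacac
  | baccbbc => babbbc => bab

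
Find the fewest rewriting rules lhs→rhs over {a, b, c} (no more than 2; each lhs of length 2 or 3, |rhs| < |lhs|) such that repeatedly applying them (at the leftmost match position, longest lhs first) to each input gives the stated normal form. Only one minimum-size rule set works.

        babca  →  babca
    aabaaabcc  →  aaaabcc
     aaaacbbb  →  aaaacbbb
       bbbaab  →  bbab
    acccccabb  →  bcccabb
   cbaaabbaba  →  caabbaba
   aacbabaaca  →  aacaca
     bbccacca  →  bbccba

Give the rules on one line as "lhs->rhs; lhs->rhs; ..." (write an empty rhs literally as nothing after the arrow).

acc->b; baa->a

  | babca
  | aabaaabcc => aaaabcc
  | aaaacbbb
  | bbbaab => bbab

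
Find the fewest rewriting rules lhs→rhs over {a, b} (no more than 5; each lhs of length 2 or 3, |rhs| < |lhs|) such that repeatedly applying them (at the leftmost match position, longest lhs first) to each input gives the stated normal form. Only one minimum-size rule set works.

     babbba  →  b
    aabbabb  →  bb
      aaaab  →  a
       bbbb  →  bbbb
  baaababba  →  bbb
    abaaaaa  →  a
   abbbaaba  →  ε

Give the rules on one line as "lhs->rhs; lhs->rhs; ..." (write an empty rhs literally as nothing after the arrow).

aa->a; ab->a; aba->; bba->bb

  | babbba => babba => baba => b
  | aabbabb => abbabb => ababb => bb
  | aaaab => aaab => aab => ab => a
  | bbbb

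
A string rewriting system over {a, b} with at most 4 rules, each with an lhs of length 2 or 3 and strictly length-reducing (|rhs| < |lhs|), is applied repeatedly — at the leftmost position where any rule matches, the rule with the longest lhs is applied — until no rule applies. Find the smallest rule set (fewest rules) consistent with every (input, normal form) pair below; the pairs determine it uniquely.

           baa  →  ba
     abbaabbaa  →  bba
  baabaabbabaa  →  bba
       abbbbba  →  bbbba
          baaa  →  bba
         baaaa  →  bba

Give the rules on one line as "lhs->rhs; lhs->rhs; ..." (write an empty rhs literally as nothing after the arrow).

  | baa => ba
  | abbaabbaa => baabbaa => babbaa => bbaa => bba
  | baabaabbabaa => babaabbabaa => baabbabaa => babbabaa => bbabaa => bbaa => bba
  | abbbbba => bbbba

aa->a; aaa->ba; ab->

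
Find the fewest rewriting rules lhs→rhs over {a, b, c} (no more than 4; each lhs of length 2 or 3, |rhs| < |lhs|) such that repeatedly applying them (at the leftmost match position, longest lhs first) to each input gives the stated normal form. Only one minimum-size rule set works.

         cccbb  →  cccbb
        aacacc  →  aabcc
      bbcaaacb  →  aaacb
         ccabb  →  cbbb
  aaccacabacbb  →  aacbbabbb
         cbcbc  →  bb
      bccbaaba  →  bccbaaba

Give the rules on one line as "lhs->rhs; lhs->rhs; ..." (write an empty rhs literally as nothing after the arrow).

bac->ab; bbc->; bcb->ba; ca->b

  | cccbb
  | aacacc => aabcc
  | bbcaaacb => aaacb
  | ccabb => cbbb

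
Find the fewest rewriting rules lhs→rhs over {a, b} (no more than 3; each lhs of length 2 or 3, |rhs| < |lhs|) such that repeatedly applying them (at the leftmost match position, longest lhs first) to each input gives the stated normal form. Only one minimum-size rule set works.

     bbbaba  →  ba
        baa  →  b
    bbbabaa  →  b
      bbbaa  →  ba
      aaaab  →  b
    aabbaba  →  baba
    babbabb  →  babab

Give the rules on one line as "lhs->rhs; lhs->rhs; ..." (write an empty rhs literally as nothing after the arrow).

  | bbbaba => baaba => bba => ba
  | baa => b
  | bbbabaa => baabaa => bbaa => baa => b
  | bbbaa => baaa => ba

aa->; bb->b; bbb->ba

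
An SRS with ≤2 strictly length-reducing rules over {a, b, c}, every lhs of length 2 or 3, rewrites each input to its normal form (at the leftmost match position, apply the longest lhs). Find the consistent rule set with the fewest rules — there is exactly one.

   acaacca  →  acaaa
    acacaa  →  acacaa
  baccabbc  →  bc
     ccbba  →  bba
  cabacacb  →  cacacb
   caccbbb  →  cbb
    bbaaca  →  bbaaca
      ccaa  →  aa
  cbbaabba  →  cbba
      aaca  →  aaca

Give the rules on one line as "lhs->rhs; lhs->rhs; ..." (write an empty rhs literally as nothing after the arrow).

ab->; cc->

  | acaacca => acaaa
  | acacaa
  | baccabbc => baabbc => babc => bc
  | ccbba => bba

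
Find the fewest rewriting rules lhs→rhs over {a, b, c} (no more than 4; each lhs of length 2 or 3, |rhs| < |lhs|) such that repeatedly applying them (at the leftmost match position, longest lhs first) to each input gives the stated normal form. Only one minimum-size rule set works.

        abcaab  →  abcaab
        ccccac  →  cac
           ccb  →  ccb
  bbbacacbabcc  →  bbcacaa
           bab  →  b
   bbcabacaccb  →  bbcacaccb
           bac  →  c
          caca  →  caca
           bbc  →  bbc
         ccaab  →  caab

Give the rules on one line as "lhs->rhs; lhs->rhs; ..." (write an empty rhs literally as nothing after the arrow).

  | abcaab
  | ccccac => cccac => ccac => cac
  | ccb
  | bbbacacbabcc => bbcacbabcc => bbcacbcc => bbcacaa

ba->; bcc->aa; cca->ca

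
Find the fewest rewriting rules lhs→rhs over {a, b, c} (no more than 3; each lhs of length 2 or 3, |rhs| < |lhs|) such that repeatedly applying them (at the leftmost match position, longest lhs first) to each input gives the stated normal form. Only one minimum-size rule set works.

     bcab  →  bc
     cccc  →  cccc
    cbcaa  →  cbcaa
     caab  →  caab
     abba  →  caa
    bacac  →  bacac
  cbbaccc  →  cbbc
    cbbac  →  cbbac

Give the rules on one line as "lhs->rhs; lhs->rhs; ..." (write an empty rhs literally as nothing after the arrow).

  | bcab => bc
  | cccc
  | cbcaa
  | caab

abb->ca; acc->; cab->c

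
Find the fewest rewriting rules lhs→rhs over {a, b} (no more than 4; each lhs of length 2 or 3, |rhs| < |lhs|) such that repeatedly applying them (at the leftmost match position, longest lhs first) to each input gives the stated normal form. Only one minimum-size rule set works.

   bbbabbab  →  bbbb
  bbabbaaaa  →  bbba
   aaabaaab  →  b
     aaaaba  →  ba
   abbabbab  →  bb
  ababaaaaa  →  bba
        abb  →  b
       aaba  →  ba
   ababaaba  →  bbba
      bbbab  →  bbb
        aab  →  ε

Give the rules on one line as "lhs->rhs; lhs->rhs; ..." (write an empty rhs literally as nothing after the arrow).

aa->a; ab->; aba->ba

  | bbbabbab => bbbbab => bbbb
  | bbabbaaaa => bbbaaaa => bbbaaa => bbbaa => bbba
  | aaabaaab => aabaaab => abaaab => baaab => baab => bab => b
  | aaaaba => aaaba => aaba => aba => ba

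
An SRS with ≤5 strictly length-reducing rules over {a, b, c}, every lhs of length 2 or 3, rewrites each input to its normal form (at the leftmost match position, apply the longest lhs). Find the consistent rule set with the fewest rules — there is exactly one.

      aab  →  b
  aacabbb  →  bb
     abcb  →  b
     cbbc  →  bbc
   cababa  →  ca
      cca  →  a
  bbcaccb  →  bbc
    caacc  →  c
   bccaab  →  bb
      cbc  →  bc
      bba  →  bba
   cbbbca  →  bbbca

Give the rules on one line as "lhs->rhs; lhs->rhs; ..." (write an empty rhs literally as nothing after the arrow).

  | aab => b
  | aacabbb => cabbb => cbb => bb
  | abcb => cb => b
  | cbbc => bbc

aa->; ab->; cb->b; cc->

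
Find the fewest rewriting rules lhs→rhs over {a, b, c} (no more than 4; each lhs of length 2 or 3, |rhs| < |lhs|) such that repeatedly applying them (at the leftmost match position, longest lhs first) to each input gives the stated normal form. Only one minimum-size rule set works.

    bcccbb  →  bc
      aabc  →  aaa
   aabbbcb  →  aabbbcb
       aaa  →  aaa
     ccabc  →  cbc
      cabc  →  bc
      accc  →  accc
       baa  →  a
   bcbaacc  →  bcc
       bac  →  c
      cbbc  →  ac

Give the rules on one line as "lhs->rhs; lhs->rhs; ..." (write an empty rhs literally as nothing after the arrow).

abc->aa; ba->; ca->; cbb->a

  | bcccbb => bcca => bc
  | aabc => aaa
  | aabbbcb
  | aaa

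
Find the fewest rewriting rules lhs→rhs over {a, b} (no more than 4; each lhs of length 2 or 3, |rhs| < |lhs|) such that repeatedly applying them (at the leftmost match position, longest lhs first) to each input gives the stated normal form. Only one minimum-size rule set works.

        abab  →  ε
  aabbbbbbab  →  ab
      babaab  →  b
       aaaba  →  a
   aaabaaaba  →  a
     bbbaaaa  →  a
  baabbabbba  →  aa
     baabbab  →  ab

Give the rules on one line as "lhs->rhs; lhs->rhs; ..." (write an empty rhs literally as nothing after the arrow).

aaa->; aab->; ba->a

  | abab => aab => ε
  | aabbbbbbab => bbbbbab => bbbbab => bbbab => bbab => bab => ab
  | babaab => abaab => aaab => b
  | aaaba => ba => a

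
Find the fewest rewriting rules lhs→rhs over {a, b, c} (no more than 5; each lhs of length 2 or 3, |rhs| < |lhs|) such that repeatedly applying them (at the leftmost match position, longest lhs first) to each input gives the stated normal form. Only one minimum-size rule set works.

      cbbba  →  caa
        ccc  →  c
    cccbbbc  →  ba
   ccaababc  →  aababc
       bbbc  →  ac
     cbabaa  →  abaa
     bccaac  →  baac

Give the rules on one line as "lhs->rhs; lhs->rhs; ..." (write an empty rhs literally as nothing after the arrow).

  | cbbba => caa
  | ccc => c
  | cccbbbc => cbbbc => cac => ba
  | ccaababc => aababc

bbb->a; cac->ba; cba->a; cc->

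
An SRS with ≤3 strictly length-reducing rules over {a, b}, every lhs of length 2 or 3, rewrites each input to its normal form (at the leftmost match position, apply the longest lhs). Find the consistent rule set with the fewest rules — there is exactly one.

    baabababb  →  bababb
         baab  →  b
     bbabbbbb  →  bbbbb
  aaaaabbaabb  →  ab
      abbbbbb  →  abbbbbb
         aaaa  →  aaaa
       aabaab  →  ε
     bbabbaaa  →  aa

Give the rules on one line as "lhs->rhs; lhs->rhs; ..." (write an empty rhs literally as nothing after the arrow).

aab->; bba->

  | baabababb => bababb
  | baab => b
  | bbabbbbb => bbbbb
  | aaaaabbaabb => aaabaabb => aaabb => ab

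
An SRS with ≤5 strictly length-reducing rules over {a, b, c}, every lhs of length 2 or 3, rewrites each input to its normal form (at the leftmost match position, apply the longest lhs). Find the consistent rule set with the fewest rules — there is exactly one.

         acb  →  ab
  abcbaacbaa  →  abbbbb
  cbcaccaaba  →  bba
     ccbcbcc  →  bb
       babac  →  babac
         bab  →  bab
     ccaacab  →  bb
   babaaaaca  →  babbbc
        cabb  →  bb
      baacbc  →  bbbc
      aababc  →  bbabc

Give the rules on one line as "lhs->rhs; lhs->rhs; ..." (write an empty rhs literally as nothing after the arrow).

aa->b; ca->c; cb->b; cc->

  | acb => ab
  | abcbaacbaa => abbaacbaa => abbbcbaa => abbbbaa => abbbbb
  | cbcaccaaba => bcaccaaba => bcccaaba => bcaaba => bcaba => bcba => bba
  | ccbcbcc => bcbcc => bbcc => bb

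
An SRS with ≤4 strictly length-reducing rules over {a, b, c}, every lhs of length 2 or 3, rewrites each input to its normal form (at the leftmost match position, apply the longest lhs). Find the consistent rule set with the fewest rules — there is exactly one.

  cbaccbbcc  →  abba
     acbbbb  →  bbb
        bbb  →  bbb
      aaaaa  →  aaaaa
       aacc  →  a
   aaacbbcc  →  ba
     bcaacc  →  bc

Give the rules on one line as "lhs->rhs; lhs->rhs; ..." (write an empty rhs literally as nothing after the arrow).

ac->c; cb->; cc->a

  | cbaccbbcc => accbbcc => ccbbcc => abbcc => abba
  | acbbbb => cbbbb => bbb
  | bbb
  | aaaaa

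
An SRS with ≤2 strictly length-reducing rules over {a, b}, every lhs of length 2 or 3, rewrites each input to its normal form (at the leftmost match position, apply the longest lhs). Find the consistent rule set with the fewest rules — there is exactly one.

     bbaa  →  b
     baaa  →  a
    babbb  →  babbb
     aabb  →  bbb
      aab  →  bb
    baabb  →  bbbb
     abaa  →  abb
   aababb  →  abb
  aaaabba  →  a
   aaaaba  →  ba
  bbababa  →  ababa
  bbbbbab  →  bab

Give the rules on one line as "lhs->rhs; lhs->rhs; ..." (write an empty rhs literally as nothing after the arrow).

  | bbaa => aa => b
  | baaa => bba => a
  | babbb
  | aabb => bbb

aa->b; bba->a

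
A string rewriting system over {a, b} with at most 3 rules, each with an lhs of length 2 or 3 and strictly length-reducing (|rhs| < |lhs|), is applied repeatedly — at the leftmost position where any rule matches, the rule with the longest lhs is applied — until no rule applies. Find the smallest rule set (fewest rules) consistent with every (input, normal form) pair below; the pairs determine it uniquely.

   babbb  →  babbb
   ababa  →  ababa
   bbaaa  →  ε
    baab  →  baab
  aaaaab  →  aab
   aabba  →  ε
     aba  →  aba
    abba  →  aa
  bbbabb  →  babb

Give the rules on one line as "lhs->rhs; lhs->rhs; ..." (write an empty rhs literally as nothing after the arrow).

  | babbb
  | ababa
  | bbaaa => aaa => ε
  | baab

aaa->; bba->a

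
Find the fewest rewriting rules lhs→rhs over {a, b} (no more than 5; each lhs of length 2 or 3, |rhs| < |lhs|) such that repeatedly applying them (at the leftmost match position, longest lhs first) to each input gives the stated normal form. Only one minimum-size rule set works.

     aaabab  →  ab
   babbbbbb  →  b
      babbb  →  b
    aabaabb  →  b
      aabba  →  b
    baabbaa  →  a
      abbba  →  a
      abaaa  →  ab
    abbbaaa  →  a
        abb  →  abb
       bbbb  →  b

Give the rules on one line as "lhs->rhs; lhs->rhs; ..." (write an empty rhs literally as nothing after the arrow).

aa->a; aab->; ba->b; bbb->

  | aaabab => aabab => ab
  | babbbbbb => bbbbbbb => bbbb => b
  | babbb => bbbb => b
  | aabaabb => aabb => b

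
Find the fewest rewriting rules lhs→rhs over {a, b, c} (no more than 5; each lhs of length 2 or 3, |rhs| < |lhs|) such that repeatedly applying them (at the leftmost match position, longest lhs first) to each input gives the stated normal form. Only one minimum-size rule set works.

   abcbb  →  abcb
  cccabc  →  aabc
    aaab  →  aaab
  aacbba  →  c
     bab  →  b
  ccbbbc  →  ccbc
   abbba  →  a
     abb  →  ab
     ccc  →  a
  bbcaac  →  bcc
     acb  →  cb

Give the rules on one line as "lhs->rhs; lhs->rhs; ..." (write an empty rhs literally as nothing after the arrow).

ac->c; ba->; bb->b; ccc->a

  | abcbb => abcb
  | cccabc => aabc
  | aaab
  | aacbba => acbba => cbba => cba => c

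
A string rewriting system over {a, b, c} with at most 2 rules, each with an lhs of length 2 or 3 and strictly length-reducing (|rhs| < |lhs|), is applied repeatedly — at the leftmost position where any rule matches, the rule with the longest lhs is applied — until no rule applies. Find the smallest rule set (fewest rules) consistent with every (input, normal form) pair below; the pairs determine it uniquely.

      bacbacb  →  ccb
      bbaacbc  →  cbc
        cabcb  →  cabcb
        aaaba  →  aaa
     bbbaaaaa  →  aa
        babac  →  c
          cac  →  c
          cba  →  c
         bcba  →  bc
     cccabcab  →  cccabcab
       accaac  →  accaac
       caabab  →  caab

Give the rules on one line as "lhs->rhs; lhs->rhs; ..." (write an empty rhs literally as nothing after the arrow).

  | bacbacb => cbacb => ccb
  | bbaacbc => bacbc => cbc
  | cabcb
  | aaaba => aaa

ba->; cac->c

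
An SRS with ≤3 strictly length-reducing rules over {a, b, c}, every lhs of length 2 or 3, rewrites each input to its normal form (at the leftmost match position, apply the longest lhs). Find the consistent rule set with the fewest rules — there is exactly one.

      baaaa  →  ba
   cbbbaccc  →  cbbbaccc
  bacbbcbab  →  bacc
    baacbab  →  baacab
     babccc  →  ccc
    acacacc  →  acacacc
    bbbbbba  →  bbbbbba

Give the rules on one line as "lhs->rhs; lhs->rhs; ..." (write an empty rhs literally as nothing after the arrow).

  | baaaa => ba
  | cbbbaccc
  | bacbbcbab => bacbcbab => baccbab => bacc
  | baacbab => baacab

aaa->; acb->ac; bab->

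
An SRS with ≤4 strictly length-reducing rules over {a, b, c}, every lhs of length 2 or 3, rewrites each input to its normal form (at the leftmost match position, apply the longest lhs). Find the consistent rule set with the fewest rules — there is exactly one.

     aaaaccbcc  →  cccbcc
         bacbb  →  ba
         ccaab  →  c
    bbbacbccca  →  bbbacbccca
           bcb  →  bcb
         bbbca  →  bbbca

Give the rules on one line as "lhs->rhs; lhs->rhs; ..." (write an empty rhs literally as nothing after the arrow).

aa->b; baa->c; cbb->

  | aaaaccbcc => baaccbcc => cccbcc
  | bacbb => ba
  | ccaab => ccbb => c
  | bbbacbccca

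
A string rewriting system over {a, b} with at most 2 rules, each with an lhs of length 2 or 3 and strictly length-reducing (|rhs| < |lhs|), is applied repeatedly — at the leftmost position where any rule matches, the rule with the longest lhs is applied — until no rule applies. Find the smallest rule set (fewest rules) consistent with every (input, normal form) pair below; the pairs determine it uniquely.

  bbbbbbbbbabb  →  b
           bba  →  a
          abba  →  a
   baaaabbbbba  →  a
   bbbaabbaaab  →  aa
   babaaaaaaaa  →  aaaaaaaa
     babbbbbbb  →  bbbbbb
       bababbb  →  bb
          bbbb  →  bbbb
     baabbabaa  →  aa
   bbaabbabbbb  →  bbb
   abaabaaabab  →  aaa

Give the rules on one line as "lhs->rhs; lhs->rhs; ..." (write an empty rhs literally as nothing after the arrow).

ab->; ba->a

  | bbbbbbbbbabb => bbbbbbbbabb => bbbbbbbabb => bbbbbbabb => bbbbbabb => bbbbabb => bbbabb => bbabb => babb => abb => b
  | bba => ba => a
  | abba => ba => a
  | baaaabbbbba => aaaabbbbba => aaabbbba => aabbba => abba => ba => a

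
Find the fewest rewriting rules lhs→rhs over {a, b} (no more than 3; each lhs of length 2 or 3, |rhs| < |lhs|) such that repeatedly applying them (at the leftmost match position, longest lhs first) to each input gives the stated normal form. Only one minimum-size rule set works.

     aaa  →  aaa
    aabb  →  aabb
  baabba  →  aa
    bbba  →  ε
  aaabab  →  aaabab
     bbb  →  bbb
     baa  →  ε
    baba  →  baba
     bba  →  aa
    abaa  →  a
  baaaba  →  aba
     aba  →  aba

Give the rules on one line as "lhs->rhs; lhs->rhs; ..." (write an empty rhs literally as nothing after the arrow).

baa->; bba->aa

  | aaa
  | aabb
  | baabba => bba => aa
  | bbba => baa => ε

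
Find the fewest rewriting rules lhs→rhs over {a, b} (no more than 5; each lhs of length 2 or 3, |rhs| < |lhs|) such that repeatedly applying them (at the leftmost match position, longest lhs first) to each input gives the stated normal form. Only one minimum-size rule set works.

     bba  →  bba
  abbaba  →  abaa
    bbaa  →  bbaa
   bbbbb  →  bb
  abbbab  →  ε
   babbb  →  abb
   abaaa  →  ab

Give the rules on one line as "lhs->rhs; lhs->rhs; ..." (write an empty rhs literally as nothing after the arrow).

  | bba
  | abbaba => abaa
  | bbaa
  | bbbbb => bb

aaa->; aab->; bab->a; bbb->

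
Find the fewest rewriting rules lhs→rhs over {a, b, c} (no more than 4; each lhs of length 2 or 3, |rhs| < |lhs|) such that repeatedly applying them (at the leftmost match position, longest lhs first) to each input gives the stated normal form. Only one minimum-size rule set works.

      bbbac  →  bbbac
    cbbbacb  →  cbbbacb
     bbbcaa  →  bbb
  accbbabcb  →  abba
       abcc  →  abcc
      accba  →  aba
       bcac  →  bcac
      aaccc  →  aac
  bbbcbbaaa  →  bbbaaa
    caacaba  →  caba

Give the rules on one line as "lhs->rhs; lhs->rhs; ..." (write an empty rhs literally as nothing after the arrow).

  | bbbac
  | cbbbacb
  | bbbcaa => bbb
  | accbbabcb => abbabcb => abba

acc->a; bcb->; caa->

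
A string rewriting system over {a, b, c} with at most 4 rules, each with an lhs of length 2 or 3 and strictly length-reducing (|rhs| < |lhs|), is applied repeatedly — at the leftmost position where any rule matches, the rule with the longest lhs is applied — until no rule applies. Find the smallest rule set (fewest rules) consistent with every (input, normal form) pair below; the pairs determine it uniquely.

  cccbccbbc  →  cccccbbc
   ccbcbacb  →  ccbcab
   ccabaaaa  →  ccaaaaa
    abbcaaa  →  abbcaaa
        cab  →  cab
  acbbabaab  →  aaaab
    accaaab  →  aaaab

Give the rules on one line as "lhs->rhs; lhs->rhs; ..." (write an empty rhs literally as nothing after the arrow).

  | cccbccbbc => cccccbbc
  | ccbcbacb => ccbcacb => ccbcab
  | ccabaaaa => ccaaaaa
  | abbcaaa

ac->a; ba->a; bcc->cc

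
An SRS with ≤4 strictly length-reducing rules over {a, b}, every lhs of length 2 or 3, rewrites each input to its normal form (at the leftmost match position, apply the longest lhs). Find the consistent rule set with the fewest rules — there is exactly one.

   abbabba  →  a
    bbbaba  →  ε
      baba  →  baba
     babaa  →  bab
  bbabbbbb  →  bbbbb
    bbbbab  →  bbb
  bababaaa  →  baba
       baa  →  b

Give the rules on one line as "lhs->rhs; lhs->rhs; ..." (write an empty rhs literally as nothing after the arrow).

aa->; aaa->ba; bba->

  | abbabba => abba => a
  | bbbaba => bba => ε
  | baba
  | babaa => bab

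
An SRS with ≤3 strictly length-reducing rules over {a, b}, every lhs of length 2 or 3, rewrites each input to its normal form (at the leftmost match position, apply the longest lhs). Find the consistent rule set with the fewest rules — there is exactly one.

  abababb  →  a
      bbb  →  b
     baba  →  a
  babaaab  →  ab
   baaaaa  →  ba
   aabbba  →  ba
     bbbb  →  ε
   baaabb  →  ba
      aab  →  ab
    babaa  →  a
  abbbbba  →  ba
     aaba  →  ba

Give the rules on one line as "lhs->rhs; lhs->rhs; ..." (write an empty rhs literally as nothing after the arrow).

  | abababb => bababb => bbabb => abb => a
  | bbb => b
  | baba => bba => a
  | babaaab => bbaaab => aaab => aab => ab

aa->a; aba->ba; bb->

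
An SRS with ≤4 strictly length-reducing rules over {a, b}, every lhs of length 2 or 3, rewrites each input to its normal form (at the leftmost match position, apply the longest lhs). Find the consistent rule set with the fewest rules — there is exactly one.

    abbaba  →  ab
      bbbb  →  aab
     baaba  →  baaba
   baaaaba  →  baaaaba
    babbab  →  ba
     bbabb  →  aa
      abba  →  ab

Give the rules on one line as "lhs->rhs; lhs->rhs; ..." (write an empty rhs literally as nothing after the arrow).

bb->; bba->b; bbb->aa

  | abbaba => abba => ab
  | bbbb => aab
  | baaba
  | baaaaba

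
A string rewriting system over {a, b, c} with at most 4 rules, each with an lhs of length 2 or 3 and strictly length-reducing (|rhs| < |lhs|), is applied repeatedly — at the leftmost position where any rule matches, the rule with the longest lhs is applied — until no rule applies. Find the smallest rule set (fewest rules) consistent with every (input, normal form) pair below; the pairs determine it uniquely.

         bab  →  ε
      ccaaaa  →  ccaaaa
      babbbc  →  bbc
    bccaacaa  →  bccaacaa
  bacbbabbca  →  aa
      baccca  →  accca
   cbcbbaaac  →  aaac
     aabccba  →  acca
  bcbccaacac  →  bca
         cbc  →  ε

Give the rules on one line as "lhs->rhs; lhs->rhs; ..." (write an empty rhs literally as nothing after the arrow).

ab->; ba->a; cac->b; cbc->

  | bab => ab => ε
  | ccaaaa
  | babbbc => abbbc => bbc
  | bccaacaa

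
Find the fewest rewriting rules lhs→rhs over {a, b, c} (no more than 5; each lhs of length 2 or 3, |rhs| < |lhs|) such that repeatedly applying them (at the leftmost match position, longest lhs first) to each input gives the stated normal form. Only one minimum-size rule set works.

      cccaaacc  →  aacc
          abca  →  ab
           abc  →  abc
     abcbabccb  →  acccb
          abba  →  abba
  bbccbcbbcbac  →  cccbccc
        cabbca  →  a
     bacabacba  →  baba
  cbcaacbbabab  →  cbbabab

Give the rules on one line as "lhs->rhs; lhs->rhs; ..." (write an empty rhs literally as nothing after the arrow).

  | cccaaacc => caaacc => aacc
  | abca => ab
  | abc
  | abcbabccb => abbccb => acccb

bbc->cc; ca->; cba->; cca->a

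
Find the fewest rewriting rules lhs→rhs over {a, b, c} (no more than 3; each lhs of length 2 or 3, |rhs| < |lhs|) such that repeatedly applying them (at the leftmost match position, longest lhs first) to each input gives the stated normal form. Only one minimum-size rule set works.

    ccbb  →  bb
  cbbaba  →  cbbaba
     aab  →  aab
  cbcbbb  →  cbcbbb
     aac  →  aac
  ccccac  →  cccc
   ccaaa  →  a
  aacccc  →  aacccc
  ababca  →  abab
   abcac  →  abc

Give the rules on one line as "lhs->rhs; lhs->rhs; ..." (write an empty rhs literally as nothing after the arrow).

  | ccbb => bb
  | cbbaba
  | aab
  | cbcbbb

ca->; ccb->b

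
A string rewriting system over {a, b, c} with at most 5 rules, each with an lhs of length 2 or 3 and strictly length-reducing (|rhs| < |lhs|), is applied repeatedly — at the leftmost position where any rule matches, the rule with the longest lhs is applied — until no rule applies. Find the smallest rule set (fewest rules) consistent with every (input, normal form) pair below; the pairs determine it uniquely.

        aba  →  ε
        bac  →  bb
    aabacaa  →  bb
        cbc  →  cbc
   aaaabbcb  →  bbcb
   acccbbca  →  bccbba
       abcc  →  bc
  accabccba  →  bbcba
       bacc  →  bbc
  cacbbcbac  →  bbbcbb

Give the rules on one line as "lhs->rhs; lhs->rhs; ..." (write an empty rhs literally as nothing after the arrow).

aa->; ab->a; ac->b; ca->a

  | aba => aa => ε
  | bac => bb
  | aabacaa => bacaa => bbaa => bb
  | cbc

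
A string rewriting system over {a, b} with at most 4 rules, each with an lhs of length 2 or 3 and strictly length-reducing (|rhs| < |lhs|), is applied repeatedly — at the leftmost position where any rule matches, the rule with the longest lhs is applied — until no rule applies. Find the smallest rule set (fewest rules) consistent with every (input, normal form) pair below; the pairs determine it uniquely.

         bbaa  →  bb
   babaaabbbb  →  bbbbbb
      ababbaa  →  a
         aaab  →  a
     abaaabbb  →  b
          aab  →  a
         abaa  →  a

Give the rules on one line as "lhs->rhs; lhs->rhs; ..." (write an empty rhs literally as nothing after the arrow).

  | bbaa => bba => bb
  | babaaabbbb => bbaaabbbb => bbaabbbb => bbabbbb => bbbbbb
  | ababbaa => aabbaa => abbaa => aa => a
  | aaab => aab => ab => a

aa->a; ab->a; abb->; ba->b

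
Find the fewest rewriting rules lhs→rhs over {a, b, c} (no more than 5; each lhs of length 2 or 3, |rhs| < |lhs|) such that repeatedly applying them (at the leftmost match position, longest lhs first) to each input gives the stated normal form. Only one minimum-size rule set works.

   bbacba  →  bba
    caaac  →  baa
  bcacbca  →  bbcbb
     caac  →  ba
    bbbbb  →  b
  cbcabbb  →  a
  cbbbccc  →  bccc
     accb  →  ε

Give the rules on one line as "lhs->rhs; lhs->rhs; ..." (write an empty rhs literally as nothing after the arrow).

ab->; ac->a; bbb->a; ca->b

  | bbacba => bbaba => bba
  | caaac => baac => baa
  | bcacbca => bbcbca => bbcbb
  | caac => bac => ba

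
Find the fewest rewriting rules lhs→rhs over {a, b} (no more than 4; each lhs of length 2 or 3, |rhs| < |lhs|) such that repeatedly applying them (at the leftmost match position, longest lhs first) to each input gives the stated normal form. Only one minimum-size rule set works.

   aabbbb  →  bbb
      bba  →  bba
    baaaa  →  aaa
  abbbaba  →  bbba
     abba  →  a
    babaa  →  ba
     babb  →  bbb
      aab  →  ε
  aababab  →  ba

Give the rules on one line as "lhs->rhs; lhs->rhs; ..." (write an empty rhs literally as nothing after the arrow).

  | aabbbb => bbb
  | bba
  | baaaa => aaa
  | abbbaba => bababa => bbaba => bbba

aab->; abb->ba; baa->a; bab->bb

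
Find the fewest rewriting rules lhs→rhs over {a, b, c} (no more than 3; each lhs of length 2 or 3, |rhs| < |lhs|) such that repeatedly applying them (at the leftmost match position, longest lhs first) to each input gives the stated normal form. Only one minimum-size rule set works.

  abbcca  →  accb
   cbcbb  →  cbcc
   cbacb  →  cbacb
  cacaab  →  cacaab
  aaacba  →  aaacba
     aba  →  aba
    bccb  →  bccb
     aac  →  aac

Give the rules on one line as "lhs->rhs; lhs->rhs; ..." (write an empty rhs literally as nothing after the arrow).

bb->c; cca->cb

  | abbcca => accca => accb
  | cbcbb => cbcc
  | cbacb
  | cacaab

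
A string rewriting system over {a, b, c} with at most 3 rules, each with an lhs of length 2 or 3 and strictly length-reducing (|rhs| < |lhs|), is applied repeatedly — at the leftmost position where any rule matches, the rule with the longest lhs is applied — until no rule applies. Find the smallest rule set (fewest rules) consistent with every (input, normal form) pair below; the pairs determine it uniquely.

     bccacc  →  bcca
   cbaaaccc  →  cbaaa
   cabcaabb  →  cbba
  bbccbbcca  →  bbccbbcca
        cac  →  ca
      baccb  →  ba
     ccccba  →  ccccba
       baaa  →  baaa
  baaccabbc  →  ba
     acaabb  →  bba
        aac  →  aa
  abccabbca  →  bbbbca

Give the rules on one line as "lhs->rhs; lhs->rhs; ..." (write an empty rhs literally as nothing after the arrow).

ab->a; ac->a; aca->bb

  | bccacc => bccac => bcca
  | cbaaaccc => cbaaacc => cbaaac => cbaaa
  | cabcaabb => cacaabb => cbbabb => cbbab => cbba
  | bbccbbcca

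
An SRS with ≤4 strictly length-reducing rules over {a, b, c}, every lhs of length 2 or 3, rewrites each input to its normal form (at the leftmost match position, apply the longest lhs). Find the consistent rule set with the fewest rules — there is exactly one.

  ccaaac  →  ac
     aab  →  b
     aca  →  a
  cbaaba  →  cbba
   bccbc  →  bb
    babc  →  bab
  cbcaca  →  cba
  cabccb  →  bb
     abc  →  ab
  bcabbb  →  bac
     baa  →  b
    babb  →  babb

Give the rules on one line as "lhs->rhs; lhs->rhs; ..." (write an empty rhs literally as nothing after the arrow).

aa->; bbb->c; bc->b; ca->

  | ccaaac => caac => ac
  | aab => b
  | aca => a
  | cbaaba => cbba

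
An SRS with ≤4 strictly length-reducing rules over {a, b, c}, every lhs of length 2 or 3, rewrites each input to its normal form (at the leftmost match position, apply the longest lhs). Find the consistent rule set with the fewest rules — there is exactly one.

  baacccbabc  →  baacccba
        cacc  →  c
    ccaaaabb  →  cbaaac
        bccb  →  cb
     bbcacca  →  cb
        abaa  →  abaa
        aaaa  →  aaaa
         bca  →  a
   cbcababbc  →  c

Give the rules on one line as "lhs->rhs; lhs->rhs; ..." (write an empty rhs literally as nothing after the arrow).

  | baacccbabc => baacccba
  | cacc => bcc => c
  | ccaaaabb => cbaaabb => cbaaac
  | bccb => cb

bb->c; bc->; ca->b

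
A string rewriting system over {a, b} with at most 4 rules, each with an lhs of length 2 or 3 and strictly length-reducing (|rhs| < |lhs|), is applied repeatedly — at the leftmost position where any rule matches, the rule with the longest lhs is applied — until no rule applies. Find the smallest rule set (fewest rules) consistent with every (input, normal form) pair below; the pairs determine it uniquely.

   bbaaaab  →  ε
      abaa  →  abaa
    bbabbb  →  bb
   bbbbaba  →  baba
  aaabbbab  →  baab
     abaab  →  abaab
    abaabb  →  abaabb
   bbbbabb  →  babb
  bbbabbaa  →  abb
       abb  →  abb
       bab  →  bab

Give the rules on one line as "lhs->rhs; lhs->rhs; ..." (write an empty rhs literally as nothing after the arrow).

  | bbaaaab => bbaaab => bbaab => bbab => bbb => ε
  | abaa
  | bbabbb => bbbbb => bb
  | bbbbaba => baba

aaa->ba; bba->bb; bbb->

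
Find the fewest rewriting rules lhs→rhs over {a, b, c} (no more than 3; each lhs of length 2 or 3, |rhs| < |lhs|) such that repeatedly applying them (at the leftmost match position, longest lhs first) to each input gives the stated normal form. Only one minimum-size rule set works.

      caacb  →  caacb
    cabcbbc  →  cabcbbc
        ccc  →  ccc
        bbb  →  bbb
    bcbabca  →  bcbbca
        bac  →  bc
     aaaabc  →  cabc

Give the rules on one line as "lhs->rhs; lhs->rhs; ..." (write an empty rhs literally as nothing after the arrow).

aaa->c; ba->b

  | caacb
  | cabcbbc
  | ccc
  | bbb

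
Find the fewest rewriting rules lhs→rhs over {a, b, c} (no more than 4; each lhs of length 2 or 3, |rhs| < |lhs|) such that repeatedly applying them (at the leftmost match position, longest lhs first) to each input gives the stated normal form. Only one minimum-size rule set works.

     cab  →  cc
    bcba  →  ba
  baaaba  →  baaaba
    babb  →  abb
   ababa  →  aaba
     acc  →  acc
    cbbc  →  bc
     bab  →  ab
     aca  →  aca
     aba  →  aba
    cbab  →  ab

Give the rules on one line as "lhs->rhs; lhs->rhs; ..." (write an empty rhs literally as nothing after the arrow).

  | cab => cc
  | bcba => ba
  | baaaba
  | babb => abb

bab->ab; cab->cc; cb->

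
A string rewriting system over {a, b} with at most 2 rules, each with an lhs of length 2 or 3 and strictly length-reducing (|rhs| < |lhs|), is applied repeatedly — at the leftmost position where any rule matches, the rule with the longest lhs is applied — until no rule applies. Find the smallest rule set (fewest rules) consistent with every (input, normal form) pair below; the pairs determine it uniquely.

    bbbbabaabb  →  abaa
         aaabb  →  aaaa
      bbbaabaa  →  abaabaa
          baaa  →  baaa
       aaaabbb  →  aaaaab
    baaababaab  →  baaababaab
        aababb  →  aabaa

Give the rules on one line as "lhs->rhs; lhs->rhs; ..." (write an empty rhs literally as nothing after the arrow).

  | bbbbabaabb => abbabaabb => abbaabb => ababb => abaa
  | aaabb => aaaa
  | bbbaabaa => abaabaa
  | baaa

bb->a; bba->b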